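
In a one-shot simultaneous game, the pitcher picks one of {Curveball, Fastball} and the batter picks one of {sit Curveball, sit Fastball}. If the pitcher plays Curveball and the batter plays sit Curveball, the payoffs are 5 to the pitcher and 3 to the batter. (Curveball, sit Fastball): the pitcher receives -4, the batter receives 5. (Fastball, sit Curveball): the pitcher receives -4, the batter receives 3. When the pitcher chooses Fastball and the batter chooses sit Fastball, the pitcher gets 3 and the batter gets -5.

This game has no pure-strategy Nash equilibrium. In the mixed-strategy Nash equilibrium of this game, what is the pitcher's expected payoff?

-1/16

In a mixed equilibrium the pitcher is indifferent between Curveball and Fastball; this condition fixes q.
  the pitcher's payoff from Curveball: q·5 + (1−q)·(-4) = 9q - 4
  the pitcher's payoff from Fastball: q·(-4) + (1−q)·3 = -7q + 3
  9q - 4 = -7q + 3  ⇒  16q = 7  ⇒  q = 7/16.
At equilibrium the pitcher is indifferent across rows, so the pitcher's payoff equals the payoff from Curveball: (7/16)·5 + (9/16)·(-4) = -1/16.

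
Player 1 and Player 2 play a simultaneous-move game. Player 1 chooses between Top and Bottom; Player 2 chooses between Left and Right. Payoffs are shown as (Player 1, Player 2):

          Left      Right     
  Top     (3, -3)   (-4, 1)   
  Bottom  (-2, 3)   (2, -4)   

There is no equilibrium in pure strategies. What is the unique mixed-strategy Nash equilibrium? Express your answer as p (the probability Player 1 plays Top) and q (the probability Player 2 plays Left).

p = 7/11, q = 6/11

In a mixed equilibrium Player 2 is indifferent between Left and Right; this condition fixes p.
  Player 2's expected payoff from Left: p·(-3) + (1−p)·3 = -6p + 3
  Player 2's expected payoff from Right: p·1 + (1−p)·(-4) = 5p - 4
  -6p + 3 = 5p - 4  ⇒  -11p = -7  ⇒  p = 7/11.
For Player 1 to be willing to mix, Player 1 must be indifferent between Top and Bottom, which pins down Player 2's mix.
  Player 1's expected payoff from Top: q·3 + (1−q)·(-4) = 7q - 4
  Player 1's expected payoff from Bottom: q·(-2) + (1−q)·2 = -4q + 2
  7q - 4 = -4q + 2  ⇒  11q = 6  ⇒  q = 6/11.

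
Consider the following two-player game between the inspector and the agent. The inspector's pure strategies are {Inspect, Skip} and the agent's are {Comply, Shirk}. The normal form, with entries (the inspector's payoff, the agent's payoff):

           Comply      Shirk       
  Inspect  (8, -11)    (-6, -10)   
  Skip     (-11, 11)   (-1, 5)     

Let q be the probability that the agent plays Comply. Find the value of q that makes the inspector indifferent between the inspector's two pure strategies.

Set the inspector's expected payoff from Inspect equal to that from Skip:
  the inspector's payoff to Inspect: q·8 + (1−q)·(-6) = 14q - 6
  the inspector's payoff to Skip: q·(-11) + (1−q)·(-1) = -10q - 1
  14q - 6 = -10q - 1  ⇒  24q = 5  ⇒  q = 5/24.

q = 5/24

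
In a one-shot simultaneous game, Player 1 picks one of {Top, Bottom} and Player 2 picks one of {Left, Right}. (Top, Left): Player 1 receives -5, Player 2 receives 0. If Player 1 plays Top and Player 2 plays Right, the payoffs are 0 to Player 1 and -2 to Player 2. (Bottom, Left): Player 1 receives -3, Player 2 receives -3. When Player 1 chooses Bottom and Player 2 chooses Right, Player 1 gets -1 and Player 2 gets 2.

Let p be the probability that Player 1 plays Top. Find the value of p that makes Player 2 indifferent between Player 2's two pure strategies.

p = 5/7

Player 1's mix must leave Player 2 indifferent between Left and Right.
  Player 2's payoff from Left: p·0 + (1−p)·(-3) = 3p - 3
  Player 2's payoff from Right: p·(-2) + (1−p)·2 = -4p + 2
  3p - 3 = -4p + 2  ⇒  7p = 5  ⇒  p = 5/7.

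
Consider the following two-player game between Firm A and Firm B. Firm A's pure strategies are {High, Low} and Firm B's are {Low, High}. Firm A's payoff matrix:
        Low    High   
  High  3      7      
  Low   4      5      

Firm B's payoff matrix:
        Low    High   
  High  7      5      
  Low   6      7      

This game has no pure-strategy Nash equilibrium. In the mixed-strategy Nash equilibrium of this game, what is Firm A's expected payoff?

13/3

Set Firm A's expected payoff from High equal to that from Low:
  Firm A's payoff to High: q·3 + (1−q)·7 = -4q + 7
  Firm A's payoff to Low: q·4 + (1−q)·5 = -q + 5
  -4q + 7 = -q + 5  ⇒  -3q = -2  ⇒  q = 2/3.
At equilibrium Firm A is indifferent across rows, so Firm A's payoff equals the payoff from High: (2/3)·3 + (1/3)·7 = 13/3.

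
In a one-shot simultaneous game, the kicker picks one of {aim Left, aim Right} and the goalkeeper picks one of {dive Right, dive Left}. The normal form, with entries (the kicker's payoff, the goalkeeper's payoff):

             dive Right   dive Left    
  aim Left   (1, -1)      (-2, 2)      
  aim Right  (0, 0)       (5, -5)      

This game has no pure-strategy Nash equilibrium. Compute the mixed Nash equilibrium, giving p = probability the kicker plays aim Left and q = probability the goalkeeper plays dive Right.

The kicker's mix must leave the goalkeeper indifferent between dive Right and dive Left.
  the goalkeeper's payoff to dive Right: p·(-1) + (1−p)·0 = -p
  the goalkeeper's payoff to dive Left: p·2 + (1−p)·(-5) = 7p - 5
  -p = 7p - 5  ⇒  -8p = -5  ⇒  p = 5/8.
In a mixed equilibrium the kicker is indifferent between aim Left and aim Right; this condition fixes q.
  the kicker's payoff to aim Left: q·1 + (1−q)·(-2) = 3q - 2
  the kicker's payoff to aim Right: q·0 + (1−q)·5 = -5q + 5
  3q - 2 = -5q + 5  ⇒  8q = 7  ⇒  q = 7/8.

p = 5/8, q = 7/8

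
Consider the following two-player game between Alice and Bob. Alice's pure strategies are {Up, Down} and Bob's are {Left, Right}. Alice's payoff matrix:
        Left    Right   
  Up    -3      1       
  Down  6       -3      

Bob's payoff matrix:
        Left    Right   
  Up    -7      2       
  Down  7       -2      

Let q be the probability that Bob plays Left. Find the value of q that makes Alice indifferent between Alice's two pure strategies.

Bob's mix must leave Alice indifferent between Up and Down.
  Alice's payoff from Up: q·(-3) + (1−q)·1 = -4q + 1
  Alice's payoff from Down: q·6 + (1−q)·(-3) = 9q - 3
  -4q + 1 = 9q - 3  ⇒  -13q = -4  ⇒  q = 4/13.

q = 4/13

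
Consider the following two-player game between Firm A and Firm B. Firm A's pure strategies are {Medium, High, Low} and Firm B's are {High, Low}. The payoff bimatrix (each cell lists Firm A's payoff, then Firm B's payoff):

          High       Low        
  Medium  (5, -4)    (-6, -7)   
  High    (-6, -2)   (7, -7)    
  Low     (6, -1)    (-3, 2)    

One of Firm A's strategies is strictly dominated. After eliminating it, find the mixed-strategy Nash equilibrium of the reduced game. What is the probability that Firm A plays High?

Firm A's strategy Medium is strictly dominated by Low: 6 > 5 and -3 > -6. Eliminate Medium.
For Firm B to be willing to mix, Firm B must be indifferent between High and Low, which pins down Firm A's mix.
  Firm B's payoff to High: p·(-2) + (1−p)·(-1) = -p - 1
  Firm B's payoff to Low: p·(-7) + (1−p)·2 = -9p + 2
  -p - 1 = -9p + 2  ⇒  8p = 3  ⇒  p = 3/8.

p = 3/8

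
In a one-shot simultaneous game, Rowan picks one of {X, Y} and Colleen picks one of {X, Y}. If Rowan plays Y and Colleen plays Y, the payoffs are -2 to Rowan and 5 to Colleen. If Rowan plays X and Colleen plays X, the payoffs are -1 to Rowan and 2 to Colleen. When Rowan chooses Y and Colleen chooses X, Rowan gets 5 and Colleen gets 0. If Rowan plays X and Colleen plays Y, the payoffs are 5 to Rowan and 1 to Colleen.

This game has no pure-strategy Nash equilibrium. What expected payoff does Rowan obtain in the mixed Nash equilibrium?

23/13

In a mixed equilibrium Rowan is indifferent between X and Y; this condition fixes q.
  Rowan's payoff to X: q·(-1) + (1−q)·5 = -6q + 5
  Rowan's payoff to Y: q·5 + (1−q)·(-2) = 7q - 2
  -6q + 5 = 7q - 2  ⇒  -13q = -7  ⇒  q = 7/13.
At equilibrium Rowan is indifferent across rows, so Rowan's payoff equals the payoff from X: (7/13)·(-1) + (6/13)·5 = 23/13.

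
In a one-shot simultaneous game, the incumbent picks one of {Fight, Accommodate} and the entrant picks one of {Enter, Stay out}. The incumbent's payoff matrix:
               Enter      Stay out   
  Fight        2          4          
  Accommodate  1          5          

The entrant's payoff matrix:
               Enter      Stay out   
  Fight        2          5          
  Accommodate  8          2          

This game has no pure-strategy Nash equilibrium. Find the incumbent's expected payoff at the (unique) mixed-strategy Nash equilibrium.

In a mixed equilibrium the incumbent is indifferent between Fight and Accommodate; this condition fixes q.
  the incumbent's payoff to Fight: q·2 + (1−q)·4 = -2q + 4
  the incumbent's payoff to Accommodate: q·1 + (1−q)·5 = -4q + 5
  -2q + 4 = -4q + 5  ⇒  2q = 1  ⇒  q = 1/2.
At equilibrium the incumbent is indifferent across rows, so the incumbent's payoff equals the payoff from Fight: (1/2)·2 + (1/2)·4 = 3.

3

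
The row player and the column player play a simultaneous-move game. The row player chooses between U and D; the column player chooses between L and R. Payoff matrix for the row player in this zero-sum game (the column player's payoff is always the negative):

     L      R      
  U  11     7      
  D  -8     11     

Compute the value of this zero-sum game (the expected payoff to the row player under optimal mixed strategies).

v = 177/23

The row player's indifference between U and D determines the column player's mixing probability q:
  the row player's payoff to U: q·11 + (1−q)·7 = 4q + 7
  the row player's payoff to D: q·(-8) + (1−q)·11 = -19q + 11
  4q + 7 = -19q + 11  ⇒  23q = 4  ⇒  q = 4/23.
The value is the row player's expected payoff against this mix (using U): (4/23)·11 + (19/23)·7 = 177/23.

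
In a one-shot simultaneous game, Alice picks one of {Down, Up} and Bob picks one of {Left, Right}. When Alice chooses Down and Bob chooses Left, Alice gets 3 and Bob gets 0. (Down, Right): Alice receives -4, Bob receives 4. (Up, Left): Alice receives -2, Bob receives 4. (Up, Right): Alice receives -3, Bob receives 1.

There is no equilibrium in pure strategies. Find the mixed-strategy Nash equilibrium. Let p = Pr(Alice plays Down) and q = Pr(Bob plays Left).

p = 3/7, q = 1/6

Set Bob's expected payoff from Left equal to that from Right:
  Bob's payoff from Left: p·0 + (1−p)·4 = -4p + 4
  Bob's payoff from Right: p·4 + (1−p)·1 = 3p + 1
  -4p + 4 = 3p + 1  ⇒  -7p = -3  ⇒  p = 3/7.
Alice's indifference between Down and Up determines Bob's mixing probability q:
  Alice's payoff to Down: q·3 + (1−q)·(-4) = 7q - 4
  Alice's payoff to Up: q·(-2) + (1−q)·(-3) = q - 3
  7q - 4 = q - 3  ⇒  6q = 1  ⇒  q = 1/6.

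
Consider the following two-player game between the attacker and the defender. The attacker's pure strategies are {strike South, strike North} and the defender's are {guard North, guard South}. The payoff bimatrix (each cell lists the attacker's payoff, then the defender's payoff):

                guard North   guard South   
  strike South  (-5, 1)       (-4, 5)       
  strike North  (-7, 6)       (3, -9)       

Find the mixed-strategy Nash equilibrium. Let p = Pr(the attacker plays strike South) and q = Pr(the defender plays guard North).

In a mixed equilibrium the defender is indifferent between guard North and guard South; this condition fixes p.
  the defender's payoff to guard North: p·1 + (1−p)·6 = -5p + 6
  the defender's payoff to guard South: p·5 + (1−p)·(-9) = 14p - 9
  -5p + 6 = 14p - 9  ⇒  -19p = -15  ⇒  p = 15/19.
Set the attacker's expected payoff from strike South equal to that from strike North:
  the attacker's payoff from strike South: q·(-5) + (1−q)·(-4) = -q - 4
  the attacker's payoff from strike North: q·(-7) + (1−q)·3 = -10q + 3
  -q - 4 = -10q + 3  ⇒  9q = 7  ⇒  q = 7/9.

p = 15/19, q = 7/9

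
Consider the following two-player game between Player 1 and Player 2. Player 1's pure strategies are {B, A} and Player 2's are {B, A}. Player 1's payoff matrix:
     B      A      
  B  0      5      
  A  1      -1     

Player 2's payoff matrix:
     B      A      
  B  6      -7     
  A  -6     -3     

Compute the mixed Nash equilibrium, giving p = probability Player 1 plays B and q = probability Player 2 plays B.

p = 3/16, q = 6/7

Player 1's mix must leave Player 2 indifferent between B and A.
  Player 2's expected payoff from B: p·6 + (1−p)·(-6) = 12p - 6
  Player 2's expected payoff from A: p·(-7) + (1−p)·(-3) = -4p - 3
  12p - 6 = -4p - 3  ⇒  16p = 3  ⇒  p = 3/16.
Set Player 1's expected payoff from B equal to that from A:
  Player 1's payoff to B: q·0 + (1−q)·5 = -5q + 5
  Player 1's payoff to A: q·1 + (1−q)·(-1) = 2q - 1
  -5q + 5 = 2q - 1  ⇒  -7q = -6  ⇒  q = 6/7.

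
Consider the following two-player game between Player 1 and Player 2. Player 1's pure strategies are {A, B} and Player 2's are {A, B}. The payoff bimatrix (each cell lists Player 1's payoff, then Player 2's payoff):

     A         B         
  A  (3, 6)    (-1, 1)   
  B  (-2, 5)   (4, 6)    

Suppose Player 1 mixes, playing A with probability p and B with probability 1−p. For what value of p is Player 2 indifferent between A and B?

p = 1/6

Player 2's indifference between A and B determines Player 1's mixing probability p:
  Player 2's payoff to A: p·6 + (1−p)·5 = p + 5
  Player 2's payoff to B: p·1 + (1−p)·6 = -5p + 6
  p + 5 = -5p + 6  ⇒  6p = 1  ⇒  p = 1/6.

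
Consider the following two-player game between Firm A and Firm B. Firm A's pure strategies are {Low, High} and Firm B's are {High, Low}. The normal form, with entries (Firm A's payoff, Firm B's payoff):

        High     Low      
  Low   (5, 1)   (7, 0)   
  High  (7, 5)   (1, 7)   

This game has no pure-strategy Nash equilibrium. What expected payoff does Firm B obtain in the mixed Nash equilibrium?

In a mixed equilibrium Firm B is indifferent between High and Low; this condition fixes p.
  Firm B's payoff to High: p·1 + (1−p)·5 = -4p + 5
  Firm B's payoff to Low: p·0 + (1−p)·7 = -7p + 7
  -4p + 5 = -7p + 7  ⇒  3p = 2  ⇒  p = 2/3.
At equilibrium Firm B is indifferent across columns, so Firm B's payoff equals the payoff from High: (2/3)·1 + (1/3)·5 = 7/3.

7/3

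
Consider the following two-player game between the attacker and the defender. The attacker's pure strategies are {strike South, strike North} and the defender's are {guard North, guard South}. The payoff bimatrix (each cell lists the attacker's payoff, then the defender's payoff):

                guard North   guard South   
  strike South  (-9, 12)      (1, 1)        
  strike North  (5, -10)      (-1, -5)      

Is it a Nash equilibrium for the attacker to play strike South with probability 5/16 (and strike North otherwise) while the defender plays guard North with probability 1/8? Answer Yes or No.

Check the defender's indifference given the attacker's mix p = 5/16:
  payoff from guard North = -25/8; payoff from guard South = -25/8 — equal.
Check the attacker's indifference given the defender's mix q = 1/8:
  payoff from strike South = -1/4; payoff from strike North = -1/4 — equal.
Both players are indifferent, so neither can profitably deviate.

Yes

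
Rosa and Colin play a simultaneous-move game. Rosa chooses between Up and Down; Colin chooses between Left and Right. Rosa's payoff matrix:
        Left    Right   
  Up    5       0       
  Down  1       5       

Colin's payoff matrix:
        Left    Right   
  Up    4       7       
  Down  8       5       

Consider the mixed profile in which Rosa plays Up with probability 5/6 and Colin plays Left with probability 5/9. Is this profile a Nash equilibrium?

No

Given Rosa's mix p = 5/6, Colin's payoff from Left is 14/3 but from Right is 20/3. Colin strictly prefers Right, so Colin would not mix.
So the proposed profile is not a Nash equilibrium.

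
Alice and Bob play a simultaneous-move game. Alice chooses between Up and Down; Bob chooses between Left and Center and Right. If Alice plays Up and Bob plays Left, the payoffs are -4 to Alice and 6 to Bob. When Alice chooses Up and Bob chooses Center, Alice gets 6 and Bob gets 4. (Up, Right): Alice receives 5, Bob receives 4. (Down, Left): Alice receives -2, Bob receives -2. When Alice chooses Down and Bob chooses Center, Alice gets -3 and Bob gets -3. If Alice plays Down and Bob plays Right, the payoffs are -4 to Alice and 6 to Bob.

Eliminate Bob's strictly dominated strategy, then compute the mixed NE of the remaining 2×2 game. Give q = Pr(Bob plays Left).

Bob's strategy Center is strictly dominated by Left: 6 > 4 and -2 > -3. Eliminate Center.
Bob's mix must leave Alice indifferent between Up and Down.
  Alice's payoff from Up: q·(-4) + (1−q)·5 = -9q + 5
  Alice's payoff from Down: q·(-2) + (1−q)·(-4) = 2q - 4
  -9q + 5 = 2q - 4  ⇒  -11q = -9  ⇒  q = 9/11.

q = 9/11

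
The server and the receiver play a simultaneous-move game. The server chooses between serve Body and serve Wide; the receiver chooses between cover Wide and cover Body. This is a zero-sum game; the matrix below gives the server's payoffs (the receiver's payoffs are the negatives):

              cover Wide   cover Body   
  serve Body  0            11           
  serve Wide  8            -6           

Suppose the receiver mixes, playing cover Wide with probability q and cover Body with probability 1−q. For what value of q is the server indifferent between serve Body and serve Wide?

q = 17/25

For the server to be willing to mix, the server must be indifferent between serve Body and serve Wide, which pins down the receiver's mix.
  the server's expected payoff from serve Body: q·0 + (1−q)·11 = -11q + 11
  the server's expected payoff from serve Wide: q·8 + (1−q)·(-6) = 14q - 6
  -11q + 11 = 14q - 6  ⇒  -25q = -17  ⇒  q = 17/25.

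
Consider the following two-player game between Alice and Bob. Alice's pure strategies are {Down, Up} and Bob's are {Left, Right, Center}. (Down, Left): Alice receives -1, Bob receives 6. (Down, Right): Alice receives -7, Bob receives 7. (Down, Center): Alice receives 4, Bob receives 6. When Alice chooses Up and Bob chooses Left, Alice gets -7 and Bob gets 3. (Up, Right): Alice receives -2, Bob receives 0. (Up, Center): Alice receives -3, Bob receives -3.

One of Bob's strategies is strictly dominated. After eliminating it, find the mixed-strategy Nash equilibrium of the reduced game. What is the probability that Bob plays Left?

Bob's strategy Center is strictly dominated by Right: 7 > 6 and 0 > -3. Eliminate Center.
Bob's mix must leave Alice indifferent between Down and Up.
  Alice's payoff to Down: q·(-1) + (1−q)·(-7) = 6q - 7
  Alice's payoff to Up: q·(-7) + (1−q)·(-2) = -5q - 2
  6q - 7 = -5q - 2  ⇒  11q = 5  ⇒  q = 5/11.

q = 5/11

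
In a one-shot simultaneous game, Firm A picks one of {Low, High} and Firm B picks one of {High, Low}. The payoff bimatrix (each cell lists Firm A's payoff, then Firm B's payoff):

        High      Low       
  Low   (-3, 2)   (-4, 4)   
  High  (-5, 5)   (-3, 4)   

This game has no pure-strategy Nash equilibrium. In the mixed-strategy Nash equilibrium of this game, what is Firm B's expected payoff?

Set Firm B's expected payoff from High equal to that from Low:
  Firm B's expected payoff from High: p·2 + (1−p)·5 = -3p + 5
  Firm B's expected payoff from Low: p·4 + (1−p)·4 = 4
  -3p + 5 = 4  ⇒  -3p = -1  ⇒  p = 1/3.
At equilibrium Firm B is indifferent across columns, so Firm B's payoff equals the payoff from High: (1/3)·2 + (2/3)·5 = 4.

4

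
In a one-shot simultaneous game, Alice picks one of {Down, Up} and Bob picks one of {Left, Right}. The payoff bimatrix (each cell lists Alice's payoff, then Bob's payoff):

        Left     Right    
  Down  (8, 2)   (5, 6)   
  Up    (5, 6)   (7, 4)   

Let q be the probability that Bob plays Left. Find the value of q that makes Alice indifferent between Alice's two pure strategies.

Bob's mix must leave Alice indifferent between Down and Up.
  Alice's payoff from Down: q·8 + (1−q)·5 = 3q + 5
  Alice's payoff from Up: q·5 + (1−q)·7 = -2q + 7
  3q + 5 = -2q + 7  ⇒  5q = 2  ⇒  q = 2/5.

q = 2/5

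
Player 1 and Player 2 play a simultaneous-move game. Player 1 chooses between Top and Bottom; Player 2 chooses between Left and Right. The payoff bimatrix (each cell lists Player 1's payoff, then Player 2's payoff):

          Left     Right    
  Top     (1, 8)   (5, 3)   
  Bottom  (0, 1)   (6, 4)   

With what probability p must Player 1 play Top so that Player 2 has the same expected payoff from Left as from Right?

p = 3/8

For Player 2 to be willing to mix, Player 2 must be indifferent between Left and Right, which pins down Player 1's mix.
  Player 2's expected payoff from Left: p·8 + (1−p)·1 = 7p + 1
  Player 2's expected payoff from Right: p·3 + (1−p)·4 = -p + 4
  7p + 1 = -p + 4  ⇒  8p = 3  ⇒  p = 3/8.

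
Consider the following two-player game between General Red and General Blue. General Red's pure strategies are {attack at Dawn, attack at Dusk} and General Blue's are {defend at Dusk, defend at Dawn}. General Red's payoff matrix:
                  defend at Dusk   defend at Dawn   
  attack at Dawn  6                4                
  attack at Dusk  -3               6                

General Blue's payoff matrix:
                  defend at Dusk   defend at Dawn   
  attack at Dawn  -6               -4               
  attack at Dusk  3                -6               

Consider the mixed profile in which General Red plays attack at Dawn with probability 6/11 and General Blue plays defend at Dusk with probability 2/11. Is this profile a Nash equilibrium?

No

Given General Red's mix p = 6/11, General Blue's payoff from defend at Dusk is -21/11 but from defend at Dawn is -54/11. General Blue strictly prefers defend at Dusk, so General Blue would not mix.
So the proposed profile is not a Nash equilibrium.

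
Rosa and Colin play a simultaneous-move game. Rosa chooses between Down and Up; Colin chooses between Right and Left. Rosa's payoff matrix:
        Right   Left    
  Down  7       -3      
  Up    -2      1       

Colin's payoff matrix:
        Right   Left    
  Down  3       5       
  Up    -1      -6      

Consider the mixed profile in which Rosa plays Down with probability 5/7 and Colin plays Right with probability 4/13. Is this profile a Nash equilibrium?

Yes

Check Colin's indifference given Rosa's mix p = 5/7:
  payoff from Right = 13/7; payoff from Left = 13/7 — equal.
Check Rosa's indifference given Colin's mix q = 4/13:
  payoff from Down = 1/13; payoff from Up = 1/13 — equal.
Both players are indifferent, so neither can profitably deviate.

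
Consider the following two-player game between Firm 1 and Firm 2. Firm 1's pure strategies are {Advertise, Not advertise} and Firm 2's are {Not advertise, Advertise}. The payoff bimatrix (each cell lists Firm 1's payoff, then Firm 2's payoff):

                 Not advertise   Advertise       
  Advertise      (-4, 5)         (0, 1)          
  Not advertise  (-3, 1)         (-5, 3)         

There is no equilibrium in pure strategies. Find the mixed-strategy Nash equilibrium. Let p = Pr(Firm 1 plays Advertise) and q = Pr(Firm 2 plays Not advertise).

Firm 2's indifference between Not advertise and Advertise determines Firm 1's mixing probability p:
  Firm 2's payoff to Not advertise: p·5 + (1−p)·1 = 4p + 1
  Firm 2's payoff to Advertise: p·1 + (1−p)·3 = -2p + 3
  4p + 1 = -2p + 3  ⇒  6p = 2  ⇒  p = 1/3.
Set Firm 1's expected payoff from Advertise equal to that from Not advertise:
  Firm 1's payoff from Advertise: q·(-4) + (1−q)·0 = -4q
  Firm 1's payoff from Not advertise: q·(-3) + (1−q)·(-5) = 2q - 5
  -4q = 2q - 5  ⇒  -6q = -5  ⇒  q = 5/6.

p = 1/3, q = 5/6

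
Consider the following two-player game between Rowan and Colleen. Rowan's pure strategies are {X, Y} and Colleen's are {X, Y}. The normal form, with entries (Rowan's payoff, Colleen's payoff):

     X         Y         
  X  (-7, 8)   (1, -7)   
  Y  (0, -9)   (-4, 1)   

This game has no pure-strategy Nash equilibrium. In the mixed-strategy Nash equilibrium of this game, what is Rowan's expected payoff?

Colleen's mix must leave Rowan indifferent between X and Y.
  Rowan's payoff to X: q·(-7) + (1−q)·1 = -8q + 1
  Rowan's payoff to Y: q·0 + (1−q)·(-4) = 4q - 4
  -8q + 1 = 4q - 4  ⇒  -12q = -5  ⇒  q = 5/12.
At equilibrium Rowan is indifferent across rows, so Rowan's payoff equals the payoff from X: (5/12)·(-7) + (7/12)·1 = -7/3.

-7/3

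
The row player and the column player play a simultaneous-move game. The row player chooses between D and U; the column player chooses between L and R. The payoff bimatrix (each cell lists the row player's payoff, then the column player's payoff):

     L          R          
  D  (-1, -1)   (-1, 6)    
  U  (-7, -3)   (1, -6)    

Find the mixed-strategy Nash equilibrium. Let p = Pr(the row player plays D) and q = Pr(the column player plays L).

p = 3/10, q = 1/4

The column player's indifference between L and R determines the row player's mixing probability p:
  the column player's payoff to L: p·(-1) + (1−p)·(-3) = 2p - 3
  the column player's payoff to R: p·6 + (1−p)·(-6) = 12p - 6
  2p - 3 = 12p - 6  ⇒  -10p = -3  ⇒  p = 3/10.
The row player's indifference between D and U determines the column player's mixing probability q:
  the row player's payoff from D: q·(-1) + (1−q)·(-1) = -1
  the row player's payoff from U: q·(-7) + (1−q)·1 = -8q + 1
  -1 = -8q + 1  ⇒  8q = 2  ⇒  q = 1/4.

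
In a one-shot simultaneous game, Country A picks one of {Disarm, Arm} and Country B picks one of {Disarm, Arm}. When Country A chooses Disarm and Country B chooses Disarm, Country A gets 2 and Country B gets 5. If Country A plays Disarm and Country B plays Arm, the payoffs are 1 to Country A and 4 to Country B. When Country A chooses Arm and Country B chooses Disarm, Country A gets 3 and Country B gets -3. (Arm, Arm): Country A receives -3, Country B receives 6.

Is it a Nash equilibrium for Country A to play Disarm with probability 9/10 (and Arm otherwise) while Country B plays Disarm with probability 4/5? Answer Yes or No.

Yes

Check Country B's indifference given Country A's mix p = 9/10:
  payoff from Disarm = 21/5; payoff from Arm = 21/5 — equal.
Check Country A's indifference given Country B's mix q = 4/5:
  payoff from Disarm = 9/5; payoff from Arm = 9/5 — equal.
Both players are indifferent, so neither can profitably deviate.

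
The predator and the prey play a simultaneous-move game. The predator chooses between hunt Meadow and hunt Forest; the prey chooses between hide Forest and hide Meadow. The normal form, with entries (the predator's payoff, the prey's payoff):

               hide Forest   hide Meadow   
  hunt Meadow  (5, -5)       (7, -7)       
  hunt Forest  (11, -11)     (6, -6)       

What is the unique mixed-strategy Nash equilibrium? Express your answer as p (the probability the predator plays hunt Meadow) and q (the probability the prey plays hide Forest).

Set the prey's expected payoff from hide Forest equal to that from hide Meadow:
  the prey's expected payoff from hide Forest: p·(-5) + (1−p)·(-11) = 6p - 11
  the prey's expected payoff from hide Meadow: p·(-7) + (1−p)·(-6) = -p - 6
  6p - 11 = -p - 6  ⇒  7p = 5  ⇒  p = 5/7.
The prey's mix must leave the predator indifferent between hunt Meadow and hunt Forest.
  the predator's payoff from hunt Meadow: q·5 + (1−q)·7 = -2q + 7
  the predator's payoff from hunt Forest: q·11 + (1−q)·6 = 5q + 6
  -2q + 7 = 5q + 6  ⇒  -7q = -1  ⇒  q = 1/7.

p = 5/7, q = 1/7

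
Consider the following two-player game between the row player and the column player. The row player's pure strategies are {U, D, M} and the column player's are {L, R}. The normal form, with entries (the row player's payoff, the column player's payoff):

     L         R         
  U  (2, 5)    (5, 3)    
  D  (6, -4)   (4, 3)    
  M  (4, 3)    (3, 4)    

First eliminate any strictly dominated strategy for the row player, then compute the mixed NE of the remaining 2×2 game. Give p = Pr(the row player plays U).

p = 7/9

The row player's strategy M is strictly dominated by D: 6 > 4 and 4 > 3. Eliminate M.
Set the column player's expected payoff from L equal to that from R:
  the column player's payoff from L: p·5 + (1−p)·(-4) = 9p - 4
  the column player's payoff from R: p·3 + (1−p)·3 = 3
  9p - 4 = 3  ⇒  9p = 7  ⇒  p = 7/9.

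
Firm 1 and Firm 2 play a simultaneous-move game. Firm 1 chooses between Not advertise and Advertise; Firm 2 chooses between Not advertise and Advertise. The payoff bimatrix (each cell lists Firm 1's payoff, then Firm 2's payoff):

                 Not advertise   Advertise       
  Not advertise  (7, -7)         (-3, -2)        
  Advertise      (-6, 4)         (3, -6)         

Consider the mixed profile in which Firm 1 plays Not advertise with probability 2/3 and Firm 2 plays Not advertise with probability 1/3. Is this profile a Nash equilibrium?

Given Firm 2's mix q = 1/3, Firm 1's payoff from Not advertise is 1/3 but from Advertise is 0. Firm 1 strictly prefers Not advertise, so Firm 1 would not mix.
So the proposed profile is not a Nash equilibrium.

No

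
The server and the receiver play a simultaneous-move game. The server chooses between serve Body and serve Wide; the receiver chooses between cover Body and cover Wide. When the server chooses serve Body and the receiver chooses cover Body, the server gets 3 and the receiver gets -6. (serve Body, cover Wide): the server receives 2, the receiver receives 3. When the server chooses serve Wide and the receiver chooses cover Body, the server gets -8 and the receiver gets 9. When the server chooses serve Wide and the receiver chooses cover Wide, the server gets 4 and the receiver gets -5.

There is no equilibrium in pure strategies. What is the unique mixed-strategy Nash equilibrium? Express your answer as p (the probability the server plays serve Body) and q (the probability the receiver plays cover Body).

Set the receiver's expected payoff from cover Body equal to that from cover Wide:
  the receiver's expected payoff from cover Body: p·(-6) + (1−p)·9 = -15p + 9
  the receiver's expected payoff from cover Wide: p·3 + (1−p)·(-5) = 8p - 5
  -15p + 9 = 8p - 5  ⇒  -23p = -14  ⇒  p = 14/23.
Set the server's expected payoff from serve Body equal to that from serve Wide:
  the server's expected payoff from serve Body: q·3 + (1−q)·2 = q + 2
  the server's expected payoff from serve Wide: q·(-8) + (1−q)·4 = -12q + 4
  q + 2 = -12q + 4  ⇒  13q = 2  ⇒  q = 2/13.

p = 14/23, q = 2/13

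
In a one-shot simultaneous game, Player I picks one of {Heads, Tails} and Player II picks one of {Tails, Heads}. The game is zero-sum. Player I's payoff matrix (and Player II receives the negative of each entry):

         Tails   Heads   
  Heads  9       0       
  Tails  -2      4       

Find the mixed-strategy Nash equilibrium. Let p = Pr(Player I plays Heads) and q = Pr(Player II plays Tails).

In a mixed equilibrium Player II is indifferent between Tails and Heads; this condition fixes p.
  Player II's payoff from Tails: p·(-9) + (1−p)·2 = -11p + 2
  Player II's payoff from Heads: p·0 + (1−p)·(-4) = 4p - 4
  -11p + 2 = 4p - 4  ⇒  -15p = -6  ⇒  p = 2/5.
Player II's mix must leave Player I indifferent between Heads and Tails.
  Player I's payoff to Heads: q·9 + (1−q)·0 = 9q
  Player I's payoff to Tails: q·(-2) + (1−q)·4 = -6q + 4
  9q = -6q + 4  ⇒  15q = 4  ⇒  q = 4/15.

p = 2/5, q = 4/15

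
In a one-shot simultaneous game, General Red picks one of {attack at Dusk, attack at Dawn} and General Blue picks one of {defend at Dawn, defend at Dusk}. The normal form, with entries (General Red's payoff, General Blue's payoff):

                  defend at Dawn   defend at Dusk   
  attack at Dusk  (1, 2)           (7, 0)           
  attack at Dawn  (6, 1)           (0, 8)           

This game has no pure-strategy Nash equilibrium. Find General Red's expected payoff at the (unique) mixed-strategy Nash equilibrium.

General Blue's mix must leave General Red indifferent between attack at Dusk and attack at Dawn.
  General Red's payoff from attack at Dusk: q·1 + (1−q)·7 = -6q + 7
  General Red's payoff from attack at Dawn: q·6 + (1−q)·0 = 6q
  -6q + 7 = 6q  ⇒  -12q = -7  ⇒  q = 7/12.
At equilibrium General Red is indifferent across rows, so General Red's payoff equals the payoff from attack at Dusk: (7/12)·1 + (5/12)·7 = 7/2.

7/2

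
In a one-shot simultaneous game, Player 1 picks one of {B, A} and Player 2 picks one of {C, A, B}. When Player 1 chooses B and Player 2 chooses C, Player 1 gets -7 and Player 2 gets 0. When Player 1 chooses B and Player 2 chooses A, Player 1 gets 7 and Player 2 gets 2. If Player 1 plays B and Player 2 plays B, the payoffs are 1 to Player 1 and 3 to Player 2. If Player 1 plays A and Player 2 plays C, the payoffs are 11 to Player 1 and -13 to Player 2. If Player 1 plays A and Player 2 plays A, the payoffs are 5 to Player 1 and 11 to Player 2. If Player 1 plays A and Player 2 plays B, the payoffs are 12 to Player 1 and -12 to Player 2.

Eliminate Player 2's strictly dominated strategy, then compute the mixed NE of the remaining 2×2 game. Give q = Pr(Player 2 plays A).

Player 2's strategy C is strictly dominated by B: 3 > 0 and -12 > -13. Eliminate C.
Player 1's indifference between B and A determines Player 2's mixing probability q:
  Player 1's payoff to B: q·7 + (1−q)·1 = 6q + 1
  Player 1's payoff to A: q·5 + (1−q)·12 = -7q + 12
  6q + 1 = -7q + 12  ⇒  13q = 11  ⇒  q = 11/13.

q = 11/13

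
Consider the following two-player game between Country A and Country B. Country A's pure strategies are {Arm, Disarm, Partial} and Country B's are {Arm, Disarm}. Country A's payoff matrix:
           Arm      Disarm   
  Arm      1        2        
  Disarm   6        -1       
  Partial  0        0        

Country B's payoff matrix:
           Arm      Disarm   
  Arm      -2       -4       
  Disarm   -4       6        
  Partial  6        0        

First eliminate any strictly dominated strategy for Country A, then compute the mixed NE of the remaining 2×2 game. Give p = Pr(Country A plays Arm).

Country A's strategy Partial is strictly dominated by Arm: 1 > 0 and 2 > 0. Eliminate Partial.
Country A's mix must leave Country B indifferent between Arm and Disarm.
  Country B's expected payoff from Arm: p·(-2) + (1−p)·(-4) = 2p - 4
  Country B's expected payoff from Disarm: p·(-4) + (1−p)·6 = -10p + 6
  2p - 4 = -10p + 6  ⇒  12p = 10  ⇒  p = 5/6.

p = 5/6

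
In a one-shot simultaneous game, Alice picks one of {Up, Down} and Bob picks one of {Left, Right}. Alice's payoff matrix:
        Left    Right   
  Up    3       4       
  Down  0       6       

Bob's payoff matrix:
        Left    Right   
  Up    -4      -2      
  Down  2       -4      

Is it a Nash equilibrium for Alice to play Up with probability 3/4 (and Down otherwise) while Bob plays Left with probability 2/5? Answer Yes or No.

Check Bob's indifference given Alice's mix p = 3/4:
  payoff from Left = -5/2; payoff from Right = -5/2 — equal.
Check Alice's indifference given Bob's mix q = 2/5:
  payoff from Up = 18/5; payoff from Down = 18/5 — equal.
Both players are indifferent, so neither can profitably deviate.

Yes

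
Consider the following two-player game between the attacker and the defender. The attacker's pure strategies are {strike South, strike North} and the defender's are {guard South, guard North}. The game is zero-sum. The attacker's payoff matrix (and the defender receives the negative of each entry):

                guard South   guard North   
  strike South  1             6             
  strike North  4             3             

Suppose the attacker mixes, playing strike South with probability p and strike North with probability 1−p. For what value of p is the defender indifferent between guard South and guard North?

p = 1/6

The attacker's mix must leave the defender indifferent between guard South and guard North.
  the defender's payoff to guard South: p·(-1) + (1−p)·(-4) = 3p - 4
  the defender's payoff to guard North: p·(-6) + (1−p)·(-3) = -3p - 3
  3p - 4 = -3p - 3  ⇒  6p = 1  ⇒  p = 1/6.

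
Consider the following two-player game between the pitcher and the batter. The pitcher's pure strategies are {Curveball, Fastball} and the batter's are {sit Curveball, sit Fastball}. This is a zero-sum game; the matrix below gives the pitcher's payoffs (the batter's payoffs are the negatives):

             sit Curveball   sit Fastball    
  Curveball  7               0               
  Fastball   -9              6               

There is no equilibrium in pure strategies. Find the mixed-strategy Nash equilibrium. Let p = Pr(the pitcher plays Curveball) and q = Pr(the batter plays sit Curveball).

Set the batter's expected payoff from sit Curveball equal to that from sit Fastball:
  the batter's expected payoff from sit Curveball: p·(-7) + (1−p)·9 = -16p + 9
  the batter's expected payoff from sit Fastball: p·0 + (1−p)·(-6) = 6p - 6
  -16p + 9 = 6p - 6  ⇒  -22p = -15  ⇒  p = 15/22.
In a mixed equilibrium the pitcher is indifferent between Curveball and Fastball; this condition fixes q.
  the pitcher's payoff to Curveball: q·7 + (1−q)·0 = 7q
  the pitcher's payoff to Fastball: q·(-9) + (1−q)·6 = -15q + 6
  7q = -15q + 6  ⇒  22q = 6  ⇒  q = 3/11.

p = 15/22, q = 3/11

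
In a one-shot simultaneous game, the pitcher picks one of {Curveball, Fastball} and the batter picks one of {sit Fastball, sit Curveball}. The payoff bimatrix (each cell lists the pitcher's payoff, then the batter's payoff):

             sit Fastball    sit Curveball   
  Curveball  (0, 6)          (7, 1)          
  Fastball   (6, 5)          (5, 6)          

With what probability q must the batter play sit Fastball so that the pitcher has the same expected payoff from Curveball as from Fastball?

q = 1/4

For the pitcher to be willing to mix, the pitcher must be indifferent between Curveball and Fastball, which pins down the batter's mix.
  the pitcher's expected payoff from Curveball: q·0 + (1−q)·7 = -7q + 7
  the pitcher's expected payoff from Fastball: q·6 + (1−q)·5 = q + 5
  -7q + 7 = q + 5  ⇒  -8q = -2  ⇒  q = 1/4.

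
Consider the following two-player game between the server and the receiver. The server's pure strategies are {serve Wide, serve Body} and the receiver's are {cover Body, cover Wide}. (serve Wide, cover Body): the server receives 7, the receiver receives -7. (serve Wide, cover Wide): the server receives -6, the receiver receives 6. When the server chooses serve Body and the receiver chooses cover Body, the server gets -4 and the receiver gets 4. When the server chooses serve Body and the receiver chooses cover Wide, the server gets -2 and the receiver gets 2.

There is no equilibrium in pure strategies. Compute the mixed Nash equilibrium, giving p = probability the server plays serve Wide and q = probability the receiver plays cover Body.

For the receiver to be willing to mix, the receiver must be indifferent between cover Body and cover Wide, which pins down the server's mix.
  the receiver's payoff from cover Body: p·(-7) + (1−p)·4 = -11p + 4
  the receiver's payoff from cover Wide: p·6 + (1−p)·2 = 4p + 2
  -11p + 4 = 4p + 2  ⇒  -15p = -2  ⇒  p = 2/15.
For the server to be willing to mix, the server must be indifferent between serve Wide and serve Body, which pins down the receiver's mix.
  the server's expected payoff from serve Wide: q·7 + (1−q)·(-6) = 13q - 6
  the server's expected payoff from serve Body: q·(-4) + (1−q)·(-2) = -2q - 2
  13q - 6 = -2q - 2  ⇒  15q = 4  ⇒  q = 4/15.

p = 2/15, q = 4/15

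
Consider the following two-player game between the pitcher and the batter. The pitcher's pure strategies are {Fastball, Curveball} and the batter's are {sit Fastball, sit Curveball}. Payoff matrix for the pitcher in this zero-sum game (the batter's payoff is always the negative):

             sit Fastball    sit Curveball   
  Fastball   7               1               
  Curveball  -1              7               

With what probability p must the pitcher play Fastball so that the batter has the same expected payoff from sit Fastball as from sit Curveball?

p = 4/7

The pitcher's mix must leave the batter indifferent between sit Fastball and sit Curveball.
  the batter's expected payoff from sit Fastball: p·(-7) + (1−p)·1 = -8p + 1
  the batter's expected payoff from sit Curveball: p·(-1) + (1−p)·(-7) = 6p - 7
  -8p + 1 = 6p - 7  ⇒  -14p = -8  ⇒  p = 4/7.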